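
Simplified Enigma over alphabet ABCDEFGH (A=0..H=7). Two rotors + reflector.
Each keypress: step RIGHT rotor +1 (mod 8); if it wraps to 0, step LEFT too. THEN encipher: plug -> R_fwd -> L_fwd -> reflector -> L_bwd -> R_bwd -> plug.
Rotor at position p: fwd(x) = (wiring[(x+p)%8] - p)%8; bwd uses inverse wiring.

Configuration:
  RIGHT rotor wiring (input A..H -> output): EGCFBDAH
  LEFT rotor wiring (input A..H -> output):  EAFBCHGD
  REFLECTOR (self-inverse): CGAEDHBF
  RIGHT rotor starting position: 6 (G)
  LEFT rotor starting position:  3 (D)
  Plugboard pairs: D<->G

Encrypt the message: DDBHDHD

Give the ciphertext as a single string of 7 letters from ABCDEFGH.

Char 1 ('D'): step: R->7, L=3; D->plug->G->R->E->L->A->refl->C->L'->H->R'->C->plug->C
Char 2 ('D'): step: R->0, L->4 (L advanced); D->plug->G->R->A->L->G->refl->B->L'->G->R'->B->plug->B
Char 3 ('B'): step: R->1, L=4; B->plug->B->R->B->L->D->refl->E->L'->F->R'->A->plug->A
Char 4 ('H'): step: R->2, L=4; H->plug->H->R->E->L->A->refl->C->L'->C->R'->G->plug->D
Char 5 ('D'): step: R->3, L=4; D->plug->G->R->D->L->H->refl->F->L'->H->R'->H->plug->H
Char 6 ('H'): step: R->4, L=4; H->plug->H->R->B->L->D->refl->E->L'->F->R'->A->plug->A
Char 7 ('D'): step: R->5, L=4; D->plug->G->R->A->L->G->refl->B->L'->G->R'->A->plug->A

Answer: CBADHAA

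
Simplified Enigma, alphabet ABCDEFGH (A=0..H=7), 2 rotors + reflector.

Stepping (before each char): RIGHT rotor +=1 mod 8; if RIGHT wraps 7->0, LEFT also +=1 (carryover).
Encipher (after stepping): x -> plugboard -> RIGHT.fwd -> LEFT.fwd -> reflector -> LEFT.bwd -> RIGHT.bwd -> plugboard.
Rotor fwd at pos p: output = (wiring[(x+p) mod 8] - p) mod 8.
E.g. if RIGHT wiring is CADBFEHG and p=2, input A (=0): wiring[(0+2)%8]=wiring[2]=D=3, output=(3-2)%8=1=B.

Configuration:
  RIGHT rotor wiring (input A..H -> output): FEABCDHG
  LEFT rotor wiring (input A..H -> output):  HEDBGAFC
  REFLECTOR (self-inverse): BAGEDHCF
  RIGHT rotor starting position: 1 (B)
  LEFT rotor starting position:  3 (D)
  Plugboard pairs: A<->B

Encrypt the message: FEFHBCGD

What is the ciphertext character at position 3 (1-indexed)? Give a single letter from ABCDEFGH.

Char 1 ('F'): step: R->2, L=3; F->plug->F->R->E->L->H->refl->F->L'->C->R'->H->plug->H
Char 2 ('E'): step: R->3, L=3; E->plug->E->R->D->L->C->refl->G->L'->A->R'->C->plug->C
Char 3 ('F'): step: R->4, L=3; F->plug->F->R->A->L->G->refl->C->L'->D->R'->C->plug->C

C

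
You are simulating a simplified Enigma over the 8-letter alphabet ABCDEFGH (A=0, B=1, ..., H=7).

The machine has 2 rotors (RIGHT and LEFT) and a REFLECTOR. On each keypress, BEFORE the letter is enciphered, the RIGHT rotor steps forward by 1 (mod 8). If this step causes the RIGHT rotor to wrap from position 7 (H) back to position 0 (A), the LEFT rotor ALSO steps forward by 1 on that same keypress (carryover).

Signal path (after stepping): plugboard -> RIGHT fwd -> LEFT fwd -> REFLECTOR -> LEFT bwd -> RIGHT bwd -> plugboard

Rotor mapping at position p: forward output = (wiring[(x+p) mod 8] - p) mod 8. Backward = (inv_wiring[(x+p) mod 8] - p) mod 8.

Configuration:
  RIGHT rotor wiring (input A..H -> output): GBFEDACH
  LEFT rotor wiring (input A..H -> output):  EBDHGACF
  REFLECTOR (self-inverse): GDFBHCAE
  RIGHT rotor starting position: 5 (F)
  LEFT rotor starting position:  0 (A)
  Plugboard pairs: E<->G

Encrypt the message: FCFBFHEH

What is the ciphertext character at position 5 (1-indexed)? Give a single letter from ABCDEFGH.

Char 1 ('F'): step: R->6, L=0; F->plug->F->R->G->L->C->refl->F->L'->H->R'->E->plug->G
Char 2 ('C'): step: R->7, L=0; C->plug->C->R->C->L->D->refl->B->L'->B->R'->G->plug->E
Char 3 ('F'): step: R->0, L->1 (L advanced); F->plug->F->R->A->L->A->refl->G->L'->C->R'->G->plug->E
Char 4 ('B'): step: R->1, L=1; B->plug->B->R->E->L->H->refl->E->L'->G->R'->G->plug->E
Char 5 ('F'): step: R->2, L=1; F->plug->F->R->F->L->B->refl->D->L'->H->R'->H->plug->H

H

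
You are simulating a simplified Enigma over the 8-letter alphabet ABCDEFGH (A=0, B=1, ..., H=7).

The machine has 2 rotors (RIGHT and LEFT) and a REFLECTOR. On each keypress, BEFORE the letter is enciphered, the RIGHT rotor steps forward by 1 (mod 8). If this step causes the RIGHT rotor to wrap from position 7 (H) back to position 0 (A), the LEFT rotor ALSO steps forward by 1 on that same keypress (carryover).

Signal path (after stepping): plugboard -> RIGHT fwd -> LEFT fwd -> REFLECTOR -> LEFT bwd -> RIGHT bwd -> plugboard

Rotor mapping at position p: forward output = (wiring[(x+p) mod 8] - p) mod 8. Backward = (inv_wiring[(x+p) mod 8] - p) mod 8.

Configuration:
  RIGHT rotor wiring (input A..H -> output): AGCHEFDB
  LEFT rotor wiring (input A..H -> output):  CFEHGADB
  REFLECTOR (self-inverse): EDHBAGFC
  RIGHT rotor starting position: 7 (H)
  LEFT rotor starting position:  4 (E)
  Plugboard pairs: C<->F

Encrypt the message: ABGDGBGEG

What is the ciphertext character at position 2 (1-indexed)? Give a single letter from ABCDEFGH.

Char 1 ('A'): step: R->0, L->5 (L advanced); A->plug->A->R->A->L->D->refl->B->L'->H->R'->D->plug->D
Char 2 ('B'): step: R->1, L=5; B->plug->B->R->B->L->G->refl->F->L'->D->R'->D->plug->D

D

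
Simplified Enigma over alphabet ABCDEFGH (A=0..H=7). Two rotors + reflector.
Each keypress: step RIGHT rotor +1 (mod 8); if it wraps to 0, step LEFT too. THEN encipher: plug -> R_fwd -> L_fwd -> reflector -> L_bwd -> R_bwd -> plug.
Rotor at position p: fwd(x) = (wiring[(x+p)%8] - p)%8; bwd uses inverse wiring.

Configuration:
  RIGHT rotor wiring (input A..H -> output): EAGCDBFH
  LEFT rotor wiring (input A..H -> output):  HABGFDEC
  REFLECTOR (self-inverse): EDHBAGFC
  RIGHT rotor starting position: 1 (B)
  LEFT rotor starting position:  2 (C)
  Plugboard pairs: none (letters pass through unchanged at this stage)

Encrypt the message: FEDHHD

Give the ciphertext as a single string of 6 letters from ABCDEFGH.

Char 1 ('F'): step: R->2, L=2; F->plug->F->R->F->L->A->refl->E->L'->B->R'->C->plug->C
Char 2 ('E'): step: R->3, L=2; E->plug->E->R->E->L->C->refl->H->L'->A->R'->B->plug->B
Char 3 ('D'): step: R->4, L=2; D->plug->D->R->D->L->B->refl->D->L'->C->R'->G->plug->G
Char 4 ('H'): step: R->5, L=2; H->plug->H->R->G->L->F->refl->G->L'->H->R'->D->plug->D
Char 5 ('H'): step: R->6, L=2; H->plug->H->R->D->L->B->refl->D->L'->C->R'->D->plug->D
Char 6 ('D'): step: R->7, L=2; D->plug->D->R->H->L->G->refl->F->L'->G->R'->H->plug->H

Answer: CBGDDH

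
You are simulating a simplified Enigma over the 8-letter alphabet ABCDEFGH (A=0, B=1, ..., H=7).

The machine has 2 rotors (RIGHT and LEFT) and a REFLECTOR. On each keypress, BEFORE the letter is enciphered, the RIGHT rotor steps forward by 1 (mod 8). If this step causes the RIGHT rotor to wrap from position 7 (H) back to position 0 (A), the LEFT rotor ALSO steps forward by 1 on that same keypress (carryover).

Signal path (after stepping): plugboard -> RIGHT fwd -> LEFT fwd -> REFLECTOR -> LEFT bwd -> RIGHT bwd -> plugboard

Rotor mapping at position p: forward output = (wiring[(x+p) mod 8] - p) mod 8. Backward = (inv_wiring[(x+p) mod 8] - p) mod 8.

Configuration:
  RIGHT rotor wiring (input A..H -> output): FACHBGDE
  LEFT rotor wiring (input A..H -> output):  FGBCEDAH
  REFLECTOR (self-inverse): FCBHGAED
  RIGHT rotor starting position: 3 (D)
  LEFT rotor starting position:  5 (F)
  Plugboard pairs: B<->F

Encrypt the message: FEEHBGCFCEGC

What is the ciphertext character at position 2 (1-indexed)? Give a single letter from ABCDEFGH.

Char 1 ('F'): step: R->4, L=5; F->plug->B->R->C->L->C->refl->B->L'->E->R'->F->plug->B
Char 2 ('E'): step: R->5, L=5; E->plug->E->R->D->L->A->refl->F->L'->G->R'->B->plug->F

F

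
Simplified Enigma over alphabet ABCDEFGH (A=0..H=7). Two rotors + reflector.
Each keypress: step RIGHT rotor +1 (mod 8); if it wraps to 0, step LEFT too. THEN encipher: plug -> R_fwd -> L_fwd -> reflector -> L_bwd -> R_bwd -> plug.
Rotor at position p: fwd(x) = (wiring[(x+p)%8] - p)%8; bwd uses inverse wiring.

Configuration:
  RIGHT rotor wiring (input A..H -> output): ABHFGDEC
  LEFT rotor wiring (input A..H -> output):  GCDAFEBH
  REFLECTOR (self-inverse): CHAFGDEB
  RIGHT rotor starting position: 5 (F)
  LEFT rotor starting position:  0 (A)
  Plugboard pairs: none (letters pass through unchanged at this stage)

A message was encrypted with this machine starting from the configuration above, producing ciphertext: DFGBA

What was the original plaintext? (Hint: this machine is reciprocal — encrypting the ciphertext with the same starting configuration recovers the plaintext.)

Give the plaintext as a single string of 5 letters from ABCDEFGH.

Answer: EECFD

Derivation:
Char 1 ('D'): step: R->6, L=0; D->plug->D->R->D->L->A->refl->C->L'->B->R'->E->plug->E
Char 2 ('F'): step: R->7, L=0; F->plug->F->R->H->L->H->refl->B->L'->G->R'->E->plug->E
Char 3 ('G'): step: R->0, L->1 (L advanced); G->plug->G->R->E->L->D->refl->F->L'->H->R'->C->plug->C
Char 4 ('B'): step: R->1, L=1; B->plug->B->R->G->L->G->refl->E->L'->D->R'->F->plug->F
Char 5 ('A'): step: R->2, L=1; A->plug->A->R->F->L->A->refl->C->L'->B->R'->D->plug->D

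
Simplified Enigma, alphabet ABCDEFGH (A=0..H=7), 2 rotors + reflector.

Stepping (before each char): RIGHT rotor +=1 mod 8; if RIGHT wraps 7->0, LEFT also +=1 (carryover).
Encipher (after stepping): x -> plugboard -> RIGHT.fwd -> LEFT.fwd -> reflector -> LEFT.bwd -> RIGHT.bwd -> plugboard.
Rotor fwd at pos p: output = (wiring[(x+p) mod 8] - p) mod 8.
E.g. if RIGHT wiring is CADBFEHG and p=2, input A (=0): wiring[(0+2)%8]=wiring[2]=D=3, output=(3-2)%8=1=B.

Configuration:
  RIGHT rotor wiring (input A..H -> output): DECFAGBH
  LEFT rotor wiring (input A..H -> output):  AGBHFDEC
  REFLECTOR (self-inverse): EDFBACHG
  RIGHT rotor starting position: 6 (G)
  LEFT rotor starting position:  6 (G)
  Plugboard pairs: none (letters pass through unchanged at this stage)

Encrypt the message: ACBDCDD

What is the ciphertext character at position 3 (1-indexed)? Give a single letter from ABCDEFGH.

Char 1 ('A'): step: R->7, L=6; A->plug->A->R->A->L->G->refl->H->L'->G->R'->E->plug->E
Char 2 ('C'): step: R->0, L->7 (L advanced); C->plug->C->R->C->L->H->refl->G->L'->F->R'->D->plug->D
Char 3 ('B'): step: R->1, L=7; B->plug->B->R->B->L->B->refl->D->L'->A->R'->F->plug->F

F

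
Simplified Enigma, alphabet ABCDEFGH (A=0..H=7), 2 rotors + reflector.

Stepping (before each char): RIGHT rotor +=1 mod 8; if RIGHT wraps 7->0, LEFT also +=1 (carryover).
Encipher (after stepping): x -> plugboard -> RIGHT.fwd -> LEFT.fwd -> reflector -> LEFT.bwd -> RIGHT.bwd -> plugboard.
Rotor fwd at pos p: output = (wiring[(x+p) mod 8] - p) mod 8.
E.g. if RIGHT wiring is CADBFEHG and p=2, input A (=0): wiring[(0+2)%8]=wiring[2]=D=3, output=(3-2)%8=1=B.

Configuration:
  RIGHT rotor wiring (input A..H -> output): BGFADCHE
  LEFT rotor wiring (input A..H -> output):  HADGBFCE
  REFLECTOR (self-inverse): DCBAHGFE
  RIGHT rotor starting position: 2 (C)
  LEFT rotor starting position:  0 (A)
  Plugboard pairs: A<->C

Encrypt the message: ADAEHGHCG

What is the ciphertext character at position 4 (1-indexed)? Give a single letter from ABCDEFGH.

Char 1 ('A'): step: R->3, L=0; A->plug->C->R->H->L->E->refl->H->L'->A->R'->B->plug->B
Char 2 ('D'): step: R->4, L=0; D->plug->D->R->A->L->H->refl->E->L'->H->R'->A->plug->C
Char 3 ('A'): step: R->5, L=0; A->plug->C->R->H->L->E->refl->H->L'->A->R'->F->plug->F
Char 4 ('E'): step: R->6, L=0; E->plug->E->R->H->L->E->refl->H->L'->A->R'->D->plug->D

D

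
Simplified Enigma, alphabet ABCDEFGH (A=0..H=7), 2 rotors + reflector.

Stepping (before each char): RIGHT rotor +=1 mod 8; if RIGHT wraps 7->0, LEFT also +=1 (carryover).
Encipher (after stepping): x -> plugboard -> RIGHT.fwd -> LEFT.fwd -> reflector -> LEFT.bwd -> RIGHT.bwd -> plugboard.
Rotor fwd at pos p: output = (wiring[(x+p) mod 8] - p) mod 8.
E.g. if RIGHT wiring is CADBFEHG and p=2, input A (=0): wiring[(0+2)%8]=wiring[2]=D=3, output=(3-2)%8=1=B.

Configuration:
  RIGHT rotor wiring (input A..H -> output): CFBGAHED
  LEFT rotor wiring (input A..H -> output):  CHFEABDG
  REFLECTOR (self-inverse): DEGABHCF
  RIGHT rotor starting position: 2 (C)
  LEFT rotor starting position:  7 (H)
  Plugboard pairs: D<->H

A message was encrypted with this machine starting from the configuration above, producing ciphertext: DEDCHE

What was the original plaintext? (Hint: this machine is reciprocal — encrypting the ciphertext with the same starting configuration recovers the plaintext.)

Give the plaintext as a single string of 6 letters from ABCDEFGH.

Answer: ABCFFF

Derivation:
Char 1 ('D'): step: R->3, L=7; D->plug->H->R->G->L->C->refl->G->L'->D->R'->A->plug->A
Char 2 ('E'): step: R->4, L=7; E->plug->E->R->G->L->C->refl->G->L'->D->R'->B->plug->B
Char 3 ('D'): step: R->5, L=7; D->plug->H->R->D->L->G->refl->C->L'->G->R'->C->plug->C
Char 4 ('C'): step: R->6, L=7; C->plug->C->R->E->L->F->refl->H->L'->A->R'->F->plug->F
Char 5 ('H'): step: R->7, L=7; H->plug->D->R->C->L->A->refl->D->L'->B->R'->F->plug->F
Char 6 ('E'): step: R->0, L->0 (L advanced); E->plug->E->R->A->L->C->refl->G->L'->H->R'->F->plug->F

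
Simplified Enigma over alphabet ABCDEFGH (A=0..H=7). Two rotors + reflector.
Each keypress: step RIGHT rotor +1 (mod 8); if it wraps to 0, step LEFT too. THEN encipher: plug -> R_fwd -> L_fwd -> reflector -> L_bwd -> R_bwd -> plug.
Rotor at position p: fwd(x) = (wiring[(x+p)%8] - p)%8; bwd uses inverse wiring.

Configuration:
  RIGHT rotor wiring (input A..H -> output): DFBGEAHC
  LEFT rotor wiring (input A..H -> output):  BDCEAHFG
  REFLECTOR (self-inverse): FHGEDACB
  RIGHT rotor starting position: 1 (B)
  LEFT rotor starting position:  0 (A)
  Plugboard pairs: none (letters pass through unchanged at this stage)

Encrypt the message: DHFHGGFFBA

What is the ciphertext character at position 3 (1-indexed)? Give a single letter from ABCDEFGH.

Char 1 ('D'): step: R->2, L=0; D->plug->D->R->G->L->F->refl->A->L'->E->R'->B->plug->B
Char 2 ('H'): step: R->3, L=0; H->plug->H->R->G->L->F->refl->A->L'->E->R'->D->plug->D
Char 3 ('F'): step: R->4, L=0; F->plug->F->R->B->L->D->refl->E->L'->D->R'->C->plug->C

C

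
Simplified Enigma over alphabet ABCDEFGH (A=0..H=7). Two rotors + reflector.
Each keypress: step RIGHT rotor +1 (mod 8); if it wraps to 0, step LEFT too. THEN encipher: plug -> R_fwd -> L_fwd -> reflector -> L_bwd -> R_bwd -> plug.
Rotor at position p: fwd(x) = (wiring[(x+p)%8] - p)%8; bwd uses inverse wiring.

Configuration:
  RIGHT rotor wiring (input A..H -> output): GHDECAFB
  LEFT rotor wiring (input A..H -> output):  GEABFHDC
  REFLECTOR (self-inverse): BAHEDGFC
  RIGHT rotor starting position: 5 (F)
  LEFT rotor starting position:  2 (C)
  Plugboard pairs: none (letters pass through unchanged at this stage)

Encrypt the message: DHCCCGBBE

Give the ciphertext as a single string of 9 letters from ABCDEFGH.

Char 1 ('D'): step: R->6, L=2; D->plug->D->R->B->L->H->refl->C->L'->H->R'->A->plug->A
Char 2 ('H'): step: R->7, L=2; H->plug->H->R->G->L->E->refl->D->L'->C->R'->A->plug->A
Char 3 ('C'): step: R->0, L->3 (L advanced); C->plug->C->R->D->L->A->refl->B->L'->G->R'->A->plug->A
Char 4 ('C'): step: R->1, L=3; C->plug->C->R->D->L->A->refl->B->L'->G->R'->A->plug->A
Char 5 ('C'): step: R->2, L=3; C->plug->C->R->A->L->G->refl->F->L'->H->R'->F->plug->F
Char 6 ('G'): step: R->3, L=3; G->plug->G->R->E->L->H->refl->C->L'->B->R'->A->plug->A
Char 7 ('B'): step: R->4, L=3; B->plug->B->R->E->L->H->refl->C->L'->B->R'->C->plug->C
Char 8 ('B'): step: R->5, L=3; B->plug->B->R->A->L->G->refl->F->L'->H->R'->G->plug->G
Char 9 ('E'): step: R->6, L=3; E->plug->E->R->F->L->D->refl->E->L'->C->R'->H->plug->H

Answer: AAAAFACGH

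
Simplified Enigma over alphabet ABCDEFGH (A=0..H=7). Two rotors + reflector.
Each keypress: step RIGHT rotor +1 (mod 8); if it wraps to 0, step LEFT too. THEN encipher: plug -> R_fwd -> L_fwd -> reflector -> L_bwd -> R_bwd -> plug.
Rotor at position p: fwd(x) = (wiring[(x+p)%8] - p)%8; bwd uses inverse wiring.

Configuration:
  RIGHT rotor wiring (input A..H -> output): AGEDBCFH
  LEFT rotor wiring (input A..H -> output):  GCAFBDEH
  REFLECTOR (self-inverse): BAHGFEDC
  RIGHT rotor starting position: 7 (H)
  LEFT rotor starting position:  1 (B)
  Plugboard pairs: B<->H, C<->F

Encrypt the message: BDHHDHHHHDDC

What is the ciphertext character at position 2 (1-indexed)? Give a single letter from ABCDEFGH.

Char 1 ('B'): step: R->0, L->2 (L advanced); B->plug->H->R->H->L->A->refl->B->L'->D->R'->D->plug->D
Char 2 ('D'): step: R->1, L=2; D->plug->D->R->A->L->G->refl->D->L'->B->R'->E->plug->E

E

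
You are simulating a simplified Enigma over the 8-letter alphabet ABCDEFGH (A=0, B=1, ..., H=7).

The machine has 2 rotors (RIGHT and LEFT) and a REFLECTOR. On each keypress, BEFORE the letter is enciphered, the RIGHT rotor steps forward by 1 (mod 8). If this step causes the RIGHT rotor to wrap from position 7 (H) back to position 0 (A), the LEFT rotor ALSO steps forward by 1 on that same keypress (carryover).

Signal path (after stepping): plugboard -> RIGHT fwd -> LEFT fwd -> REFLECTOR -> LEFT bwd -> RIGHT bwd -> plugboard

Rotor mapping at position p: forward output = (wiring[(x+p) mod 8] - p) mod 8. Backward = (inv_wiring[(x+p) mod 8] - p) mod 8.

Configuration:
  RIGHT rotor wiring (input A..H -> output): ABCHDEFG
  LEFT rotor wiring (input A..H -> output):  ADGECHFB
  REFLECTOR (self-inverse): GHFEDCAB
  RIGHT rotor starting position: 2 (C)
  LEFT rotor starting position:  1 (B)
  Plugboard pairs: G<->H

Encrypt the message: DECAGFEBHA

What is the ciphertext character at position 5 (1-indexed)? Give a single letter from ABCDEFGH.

Char 1 ('D'): step: R->3, L=1; D->plug->D->R->C->L->D->refl->E->L'->F->R'->F->plug->F
Char 2 ('E'): step: R->4, L=1; E->plug->E->R->E->L->G->refl->A->L'->G->R'->G->plug->H
Char 3 ('C'): step: R->5, L=1; C->plug->C->R->B->L->F->refl->C->L'->A->R'->B->plug->B
Char 4 ('A'): step: R->6, L=1; A->plug->A->R->H->L->H->refl->B->L'->D->R'->D->plug->D
Char 5 ('G'): step: R->7, L=1; G->plug->H->R->G->L->A->refl->G->L'->E->R'->F->plug->F

F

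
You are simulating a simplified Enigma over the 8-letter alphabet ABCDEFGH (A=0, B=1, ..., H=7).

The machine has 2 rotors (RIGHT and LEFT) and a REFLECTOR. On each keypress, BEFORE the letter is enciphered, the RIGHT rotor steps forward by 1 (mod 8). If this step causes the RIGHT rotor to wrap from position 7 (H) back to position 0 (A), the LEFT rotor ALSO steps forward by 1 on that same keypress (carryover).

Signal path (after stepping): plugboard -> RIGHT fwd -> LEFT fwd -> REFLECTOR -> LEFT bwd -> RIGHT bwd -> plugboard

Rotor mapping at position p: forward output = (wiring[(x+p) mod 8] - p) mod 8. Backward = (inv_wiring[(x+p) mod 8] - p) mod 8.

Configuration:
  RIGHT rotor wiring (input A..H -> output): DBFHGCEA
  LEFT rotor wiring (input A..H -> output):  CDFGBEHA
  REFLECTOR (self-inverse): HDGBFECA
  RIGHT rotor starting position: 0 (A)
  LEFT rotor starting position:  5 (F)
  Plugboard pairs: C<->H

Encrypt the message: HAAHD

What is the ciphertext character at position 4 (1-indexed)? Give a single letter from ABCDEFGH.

Char 1 ('H'): step: R->1, L=5; H->plug->C->R->G->L->B->refl->D->L'->C->R'->H->plug->C
Char 2 ('A'): step: R->2, L=5; A->plug->A->R->D->L->F->refl->E->L'->H->R'->H->plug->C
Char 3 ('A'): step: R->3, L=5; A->plug->A->R->E->L->G->refl->C->L'->B->R'->D->plug->D
Char 4 ('H'): step: R->4, L=5; H->plug->C->R->A->L->H->refl->A->L'->F->R'->F->plug->F

F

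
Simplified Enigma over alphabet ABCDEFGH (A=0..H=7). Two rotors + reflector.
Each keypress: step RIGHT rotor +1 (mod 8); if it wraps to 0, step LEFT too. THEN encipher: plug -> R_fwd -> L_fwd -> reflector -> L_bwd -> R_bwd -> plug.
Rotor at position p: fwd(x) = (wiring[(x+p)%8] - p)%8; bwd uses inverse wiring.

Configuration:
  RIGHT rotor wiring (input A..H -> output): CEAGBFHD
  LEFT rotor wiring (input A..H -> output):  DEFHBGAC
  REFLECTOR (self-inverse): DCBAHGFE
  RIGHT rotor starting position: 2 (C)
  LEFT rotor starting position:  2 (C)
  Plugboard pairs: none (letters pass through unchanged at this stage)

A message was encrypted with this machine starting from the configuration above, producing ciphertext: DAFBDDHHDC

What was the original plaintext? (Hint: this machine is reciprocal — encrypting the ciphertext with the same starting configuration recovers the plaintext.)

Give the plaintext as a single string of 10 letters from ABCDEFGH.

Char 1 ('D'): step: R->3, L=2; D->plug->D->R->E->L->G->refl->F->L'->B->R'->G->plug->G
Char 2 ('A'): step: R->4, L=2; A->plug->A->R->F->L->A->refl->D->L'->A->R'->F->plug->F
Char 3 ('F'): step: R->5, L=2; F->plug->F->R->D->L->E->refl->H->L'->C->R'->B->plug->B
Char 4 ('B'): step: R->6, L=2; B->plug->B->R->F->L->A->refl->D->L'->A->R'->F->plug->F
Char 5 ('D'): step: R->7, L=2; D->plug->D->R->B->L->F->refl->G->L'->E->R'->A->plug->A
Char 6 ('D'): step: R->0, L->3 (L advanced); D->plug->D->R->G->L->B->refl->C->L'->H->R'->G->plug->G
Char 7 ('H'): step: R->1, L=3; H->plug->H->R->B->L->G->refl->F->L'->D->R'->A->plug->A
Char 8 ('H'): step: R->2, L=3; H->plug->H->R->C->L->D->refl->A->L'->F->R'->E->plug->E
Char 9 ('D'): step: R->3, L=3; D->plug->D->R->E->L->H->refl->E->L'->A->R'->E->plug->E
Char 10 ('C'): step: R->4, L=3; C->plug->C->R->D->L->F->refl->G->L'->B->R'->B->plug->B

Answer: GFBFAGAEEB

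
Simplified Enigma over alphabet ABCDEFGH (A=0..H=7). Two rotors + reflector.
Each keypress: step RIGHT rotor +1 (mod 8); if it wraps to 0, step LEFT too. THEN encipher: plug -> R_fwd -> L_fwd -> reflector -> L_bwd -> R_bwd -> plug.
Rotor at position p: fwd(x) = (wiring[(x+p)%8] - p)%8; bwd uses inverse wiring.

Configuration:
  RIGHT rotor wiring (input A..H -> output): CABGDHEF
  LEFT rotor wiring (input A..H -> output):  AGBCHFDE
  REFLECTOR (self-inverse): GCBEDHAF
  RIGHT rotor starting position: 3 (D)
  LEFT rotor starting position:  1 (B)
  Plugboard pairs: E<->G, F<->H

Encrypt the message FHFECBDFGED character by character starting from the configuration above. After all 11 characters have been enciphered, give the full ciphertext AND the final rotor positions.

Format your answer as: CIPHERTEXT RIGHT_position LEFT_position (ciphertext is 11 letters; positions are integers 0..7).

Char 1 ('F'): step: R->4, L=1; F->plug->H->R->C->L->B->refl->C->L'->F->R'->G->plug->E
Char 2 ('H'): step: R->5, L=1; H->plug->F->R->E->L->E->refl->D->L'->G->R'->H->plug->F
Char 3 ('F'): step: R->6, L=1; F->plug->H->R->B->L->A->refl->G->L'->D->R'->E->plug->G
Char 4 ('E'): step: R->7, L=1; E->plug->G->R->A->L->F->refl->H->L'->H->R'->E->plug->G
Char 5 ('C'): step: R->0, L->2 (L advanced); C->plug->C->R->B->L->A->refl->G->L'->G->R'->D->plug->D
Char 6 ('B'): step: R->1, L=2; B->plug->B->R->A->L->H->refl->F->L'->C->R'->D->plug->D
Char 7 ('D'): step: R->2, L=2; D->plug->D->R->F->L->C->refl->B->L'->E->R'->B->plug->B
Char 8 ('F'): step: R->3, L=2; F->plug->H->R->G->L->G->refl->A->L'->B->R'->D->plug->D
Char 9 ('G'): step: R->4, L=2; G->plug->E->R->G->L->G->refl->A->L'->B->R'->D->plug->D
Char 10 ('E'): step: R->5, L=2; E->plug->G->R->B->L->A->refl->G->L'->G->R'->H->plug->F
Char 11 ('D'): step: R->6, L=2; D->plug->D->R->C->L->F->refl->H->L'->A->R'->F->plug->H
Final: ciphertext=EFGGDDBDDFH, RIGHT=6, LEFT=2

Answer: EFGGDDBDDFH 6 2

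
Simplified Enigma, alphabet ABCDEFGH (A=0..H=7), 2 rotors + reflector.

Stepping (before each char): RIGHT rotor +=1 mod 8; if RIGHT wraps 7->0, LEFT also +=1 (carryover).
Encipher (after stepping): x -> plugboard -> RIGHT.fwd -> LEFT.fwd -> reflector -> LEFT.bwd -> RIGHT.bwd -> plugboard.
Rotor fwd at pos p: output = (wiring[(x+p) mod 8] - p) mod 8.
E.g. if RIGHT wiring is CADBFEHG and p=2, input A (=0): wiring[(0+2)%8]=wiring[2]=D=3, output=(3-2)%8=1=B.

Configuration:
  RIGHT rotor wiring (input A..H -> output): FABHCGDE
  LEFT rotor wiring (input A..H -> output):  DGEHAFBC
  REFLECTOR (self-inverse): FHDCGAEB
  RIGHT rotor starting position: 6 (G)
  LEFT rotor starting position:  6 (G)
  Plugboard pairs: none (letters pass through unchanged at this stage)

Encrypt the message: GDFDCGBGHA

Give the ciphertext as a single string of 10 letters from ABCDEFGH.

Answer: ABEGABAEFH

Derivation:
Char 1 ('G'): step: R->7, L=6; G->plug->G->R->H->L->H->refl->B->L'->F->R'->A->plug->A
Char 2 ('D'): step: R->0, L->7 (L advanced); D->plug->D->R->H->L->C->refl->D->L'->A->R'->B->plug->B
Char 3 ('F'): step: R->1, L=7; F->plug->F->R->C->L->H->refl->B->L'->F->R'->E->plug->E
Char 4 ('D'): step: R->2, L=7; D->plug->D->R->E->L->A->refl->F->L'->D->R'->G->plug->G
Char 5 ('C'): step: R->3, L=7; C->plug->C->R->D->L->F->refl->A->L'->E->R'->A->plug->A
Char 6 ('G'): step: R->4, L=7; G->plug->G->R->F->L->B->refl->H->L'->C->R'->B->plug->B
Char 7 ('B'): step: R->5, L=7; B->plug->B->R->G->L->G->refl->E->L'->B->R'->A->plug->A
Char 8 ('G'): step: R->6, L=7; G->plug->G->R->E->L->A->refl->F->L'->D->R'->E->plug->E
Char 9 ('H'): step: R->7, L=7; H->plug->H->R->E->L->A->refl->F->L'->D->R'->F->plug->F
Char 10 ('A'): step: R->0, L->0 (L advanced); A->plug->A->R->F->L->F->refl->A->L'->E->R'->H->plug->H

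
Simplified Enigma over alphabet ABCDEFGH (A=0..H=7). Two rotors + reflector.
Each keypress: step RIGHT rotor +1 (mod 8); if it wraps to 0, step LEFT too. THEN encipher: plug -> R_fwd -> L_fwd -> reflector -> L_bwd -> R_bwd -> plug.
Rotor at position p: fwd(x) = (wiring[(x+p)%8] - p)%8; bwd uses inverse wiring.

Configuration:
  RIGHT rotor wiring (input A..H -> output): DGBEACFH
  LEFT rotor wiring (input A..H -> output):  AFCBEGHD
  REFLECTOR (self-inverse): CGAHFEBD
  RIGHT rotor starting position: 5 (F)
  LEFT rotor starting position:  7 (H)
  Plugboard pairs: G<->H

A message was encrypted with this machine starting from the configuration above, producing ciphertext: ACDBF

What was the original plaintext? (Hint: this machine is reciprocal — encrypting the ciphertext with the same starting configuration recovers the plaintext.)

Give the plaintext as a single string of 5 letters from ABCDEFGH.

Answer: GBCGE

Derivation:
Char 1 ('A'): step: R->6, L=7; A->plug->A->R->H->L->A->refl->C->L'->E->R'->H->plug->G
Char 2 ('C'): step: R->7, L=7; C->plug->C->R->H->L->A->refl->C->L'->E->R'->B->plug->B
Char 3 ('D'): step: R->0, L->0 (L advanced); D->plug->D->R->E->L->E->refl->F->L'->B->R'->C->plug->C
Char 4 ('B'): step: R->1, L=0; B->plug->B->R->A->L->A->refl->C->L'->C->R'->H->plug->G
Char 5 ('F'): step: R->2, L=0; F->plug->F->R->F->L->G->refl->B->L'->D->R'->E->plug->E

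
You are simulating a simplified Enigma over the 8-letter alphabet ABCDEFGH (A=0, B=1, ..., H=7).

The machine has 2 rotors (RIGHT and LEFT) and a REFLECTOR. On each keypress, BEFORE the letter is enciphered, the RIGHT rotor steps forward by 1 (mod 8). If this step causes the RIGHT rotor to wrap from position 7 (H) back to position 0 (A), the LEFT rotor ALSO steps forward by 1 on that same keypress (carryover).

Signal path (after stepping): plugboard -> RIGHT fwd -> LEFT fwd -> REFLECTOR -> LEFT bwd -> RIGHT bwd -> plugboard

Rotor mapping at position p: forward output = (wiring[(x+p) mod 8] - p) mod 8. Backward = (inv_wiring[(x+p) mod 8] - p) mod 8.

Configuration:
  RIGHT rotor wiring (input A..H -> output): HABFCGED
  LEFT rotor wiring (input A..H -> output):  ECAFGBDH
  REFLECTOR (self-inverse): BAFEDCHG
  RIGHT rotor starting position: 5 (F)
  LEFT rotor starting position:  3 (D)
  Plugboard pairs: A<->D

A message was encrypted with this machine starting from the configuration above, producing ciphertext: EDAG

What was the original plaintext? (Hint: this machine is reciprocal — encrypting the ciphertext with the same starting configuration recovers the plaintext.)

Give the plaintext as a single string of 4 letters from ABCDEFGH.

Answer: BCEE

Derivation:
Char 1 ('E'): step: R->6, L=3; E->plug->E->R->D->L->A->refl->B->L'->F->R'->B->plug->B
Char 2 ('D'): step: R->7, L=3; D->plug->A->R->E->L->E->refl->D->L'->B->R'->C->plug->C
Char 3 ('A'): step: R->0, L->4 (L advanced); A->plug->D->R->F->L->G->refl->H->L'->C->R'->E->plug->E
Char 4 ('G'): step: R->1, L=4; G->plug->G->R->C->L->H->refl->G->L'->F->R'->E->plug->E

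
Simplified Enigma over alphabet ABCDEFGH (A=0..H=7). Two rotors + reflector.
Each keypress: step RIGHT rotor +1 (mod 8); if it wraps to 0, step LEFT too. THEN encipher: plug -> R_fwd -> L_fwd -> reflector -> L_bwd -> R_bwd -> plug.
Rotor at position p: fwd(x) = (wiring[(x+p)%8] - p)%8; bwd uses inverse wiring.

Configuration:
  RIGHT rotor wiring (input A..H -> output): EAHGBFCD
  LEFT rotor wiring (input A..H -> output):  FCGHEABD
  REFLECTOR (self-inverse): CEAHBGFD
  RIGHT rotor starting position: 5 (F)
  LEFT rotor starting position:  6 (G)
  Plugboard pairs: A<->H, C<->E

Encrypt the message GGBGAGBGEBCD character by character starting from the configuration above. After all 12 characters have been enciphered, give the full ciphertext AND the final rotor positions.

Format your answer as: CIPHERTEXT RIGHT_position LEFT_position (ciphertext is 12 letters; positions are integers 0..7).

Answer: BEDACFHBFEFG 1 0

Derivation:
Char 1 ('G'): step: R->6, L=6; G->plug->G->R->D->L->E->refl->B->L'->F->R'->B->plug->B
Char 2 ('G'): step: R->7, L=6; G->plug->G->R->G->L->G->refl->F->L'->B->R'->C->plug->E
Char 3 ('B'): step: R->0, L->7 (L advanced); B->plug->B->R->A->L->E->refl->B->L'->G->R'->D->plug->D
Char 4 ('G'): step: R->1, L=7; G->plug->G->R->C->L->D->refl->H->L'->D->R'->H->plug->A
Char 5 ('A'): step: R->2, L=7; A->plug->H->R->G->L->B->refl->E->L'->A->R'->E->plug->C
Char 6 ('G'): step: R->3, L=7; G->plug->G->R->F->L->F->refl->G->L'->B->R'->F->plug->F
Char 7 ('B'): step: R->4, L=7; B->plug->B->R->B->L->G->refl->F->L'->F->R'->A->plug->H
Char 8 ('G'): step: R->5, L=7; G->plug->G->R->B->L->G->refl->F->L'->F->R'->B->plug->B
Char 9 ('E'): step: R->6, L=7; E->plug->C->R->G->L->B->refl->E->L'->A->R'->F->plug->F
Char 10 ('B'): step: R->7, L=7; B->plug->B->R->F->L->F->refl->G->L'->B->R'->C->plug->E
Char 11 ('C'): step: R->0, L->0 (L advanced); C->plug->E->R->B->L->C->refl->A->L'->F->R'->F->plug->F
Char 12 ('D'): step: R->1, L=0; D->plug->D->R->A->L->F->refl->G->L'->C->R'->G->plug->G
Final: ciphertext=BEDACFHBFEFG, RIGHT=1, LEFT=0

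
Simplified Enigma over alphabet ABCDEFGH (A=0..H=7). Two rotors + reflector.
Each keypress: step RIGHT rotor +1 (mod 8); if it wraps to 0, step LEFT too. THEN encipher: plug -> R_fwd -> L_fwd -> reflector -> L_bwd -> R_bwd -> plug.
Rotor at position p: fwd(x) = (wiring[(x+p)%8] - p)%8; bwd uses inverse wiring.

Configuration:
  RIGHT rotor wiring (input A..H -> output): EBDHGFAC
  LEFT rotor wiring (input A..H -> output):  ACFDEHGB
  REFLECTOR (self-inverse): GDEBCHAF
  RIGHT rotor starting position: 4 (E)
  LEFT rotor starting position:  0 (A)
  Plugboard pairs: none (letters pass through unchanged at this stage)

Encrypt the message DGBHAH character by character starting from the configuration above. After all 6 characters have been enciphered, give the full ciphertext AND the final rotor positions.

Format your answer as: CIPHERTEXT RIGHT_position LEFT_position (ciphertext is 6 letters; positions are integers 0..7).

Char 1 ('D'): step: R->5, L=0; D->plug->D->R->H->L->B->refl->D->L'->D->R'->B->plug->B
Char 2 ('G'): step: R->6, L=0; G->plug->G->R->A->L->A->refl->G->L'->G->R'->C->plug->C
Char 3 ('B'): step: R->7, L=0; B->plug->B->R->F->L->H->refl->F->L'->C->R'->C->plug->C
Char 4 ('H'): step: R->0, L->1 (L advanced); H->plug->H->R->C->L->C->refl->E->L'->B->R'->B->plug->B
Char 5 ('A'): step: R->1, L=1; A->plug->A->R->A->L->B->refl->D->L'->D->R'->H->plug->H
Char 6 ('H'): step: R->2, L=1; H->plug->H->R->H->L->H->refl->F->L'->F->R'->B->plug->B
Final: ciphertext=BCCBHB, RIGHT=2, LEFT=1

Answer: BCCBHB 2 1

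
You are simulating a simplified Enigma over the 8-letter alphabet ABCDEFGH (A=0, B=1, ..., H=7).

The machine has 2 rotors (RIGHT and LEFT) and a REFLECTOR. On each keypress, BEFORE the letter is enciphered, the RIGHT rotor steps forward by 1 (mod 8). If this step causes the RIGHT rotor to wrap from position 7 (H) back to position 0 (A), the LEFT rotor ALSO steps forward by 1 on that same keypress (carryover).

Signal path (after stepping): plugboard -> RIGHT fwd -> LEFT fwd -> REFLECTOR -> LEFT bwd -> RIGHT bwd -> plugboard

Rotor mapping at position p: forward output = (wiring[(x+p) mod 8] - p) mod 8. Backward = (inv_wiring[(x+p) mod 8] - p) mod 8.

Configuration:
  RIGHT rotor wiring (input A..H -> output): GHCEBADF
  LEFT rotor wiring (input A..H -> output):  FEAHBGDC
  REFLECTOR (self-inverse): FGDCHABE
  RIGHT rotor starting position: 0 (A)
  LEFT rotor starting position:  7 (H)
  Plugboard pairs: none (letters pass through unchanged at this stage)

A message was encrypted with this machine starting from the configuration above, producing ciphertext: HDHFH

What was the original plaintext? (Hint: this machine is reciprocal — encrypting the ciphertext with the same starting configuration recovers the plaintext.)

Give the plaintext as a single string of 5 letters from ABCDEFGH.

Answer: DCBDE

Derivation:
Char 1 ('H'): step: R->1, L=7; H->plug->H->R->F->L->C->refl->D->L'->A->R'->D->plug->D
Char 2 ('D'): step: R->2, L=7; D->plug->D->R->G->L->H->refl->E->L'->H->R'->C->plug->C
Char 3 ('H'): step: R->3, L=7; H->plug->H->R->H->L->E->refl->H->L'->G->R'->B->plug->B
Char 4 ('F'): step: R->4, L=7; F->plug->F->R->D->L->B->refl->G->L'->B->R'->D->plug->D
Char 5 ('H'): step: R->5, L=7; H->plug->H->R->E->L->A->refl->F->L'->C->R'->E->plug->E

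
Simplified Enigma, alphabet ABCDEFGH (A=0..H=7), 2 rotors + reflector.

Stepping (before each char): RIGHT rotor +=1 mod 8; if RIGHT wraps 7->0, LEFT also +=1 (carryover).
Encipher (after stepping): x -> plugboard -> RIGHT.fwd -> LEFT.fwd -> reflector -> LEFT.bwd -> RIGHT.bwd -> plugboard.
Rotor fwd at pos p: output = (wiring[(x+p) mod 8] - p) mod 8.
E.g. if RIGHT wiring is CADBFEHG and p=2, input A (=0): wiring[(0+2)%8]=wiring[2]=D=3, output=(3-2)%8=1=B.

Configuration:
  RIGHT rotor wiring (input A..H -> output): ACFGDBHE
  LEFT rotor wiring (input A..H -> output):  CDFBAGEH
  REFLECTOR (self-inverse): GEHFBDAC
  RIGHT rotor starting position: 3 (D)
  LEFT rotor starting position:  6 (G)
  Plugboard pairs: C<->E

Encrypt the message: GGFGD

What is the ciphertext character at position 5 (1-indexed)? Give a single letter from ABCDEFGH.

Char 1 ('G'): step: R->4, L=6; G->plug->G->R->B->L->B->refl->E->L'->C->R'->H->plug->H
Char 2 ('G'): step: R->5, L=6; G->plug->G->R->B->L->B->refl->E->L'->C->R'->B->plug->B
Char 3 ('F'): step: R->6, L=6; F->plug->F->R->A->L->G->refl->A->L'->H->R'->E->plug->C
Char 4 ('G'): step: R->7, L=6; G->plug->G->R->C->L->E->refl->B->L'->B->R'->B->plug->B
Char 5 ('D'): step: R->0, L->7 (L advanced); D->plug->D->R->G->L->H->refl->C->L'->E->R'->H->plug->H

H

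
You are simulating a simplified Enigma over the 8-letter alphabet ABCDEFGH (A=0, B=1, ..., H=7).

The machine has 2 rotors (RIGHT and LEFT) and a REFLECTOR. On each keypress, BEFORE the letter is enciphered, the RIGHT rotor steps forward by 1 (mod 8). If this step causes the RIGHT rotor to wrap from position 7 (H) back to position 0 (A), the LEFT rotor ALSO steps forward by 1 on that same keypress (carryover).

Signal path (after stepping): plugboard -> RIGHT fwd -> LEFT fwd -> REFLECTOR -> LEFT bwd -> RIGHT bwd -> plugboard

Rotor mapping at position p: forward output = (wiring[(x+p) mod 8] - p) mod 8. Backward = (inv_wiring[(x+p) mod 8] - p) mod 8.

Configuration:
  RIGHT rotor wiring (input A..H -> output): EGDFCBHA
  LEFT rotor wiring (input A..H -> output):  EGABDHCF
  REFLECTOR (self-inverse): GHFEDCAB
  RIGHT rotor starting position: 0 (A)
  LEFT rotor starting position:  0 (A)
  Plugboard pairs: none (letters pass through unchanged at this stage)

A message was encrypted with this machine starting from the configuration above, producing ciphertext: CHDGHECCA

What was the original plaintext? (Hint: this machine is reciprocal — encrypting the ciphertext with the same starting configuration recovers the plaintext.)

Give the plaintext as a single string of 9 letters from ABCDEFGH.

Char 1 ('C'): step: R->1, L=0; C->plug->C->R->E->L->D->refl->E->L'->A->R'->E->plug->E
Char 2 ('H'): step: R->2, L=0; H->plug->H->R->E->L->D->refl->E->L'->A->R'->C->plug->C
Char 3 ('D'): step: R->3, L=0; D->plug->D->R->E->L->D->refl->E->L'->A->R'->H->plug->H
Char 4 ('G'): step: R->4, L=0; G->plug->G->R->H->L->F->refl->C->L'->G->R'->A->plug->A
Char 5 ('H'): step: R->5, L=0; H->plug->H->R->F->L->H->refl->B->L'->D->R'->C->plug->C
Char 6 ('E'): step: R->6, L=0; E->plug->E->R->F->L->H->refl->B->L'->D->R'->H->plug->H
Char 7 ('C'): step: R->7, L=0; C->plug->C->R->H->L->F->refl->C->L'->G->R'->E->plug->E
Char 8 ('C'): step: R->0, L->1 (L advanced); C->plug->C->R->D->L->C->refl->F->L'->A->R'->H->plug->H
Char 9 ('A'): step: R->1, L=1; A->plug->A->R->F->L->B->refl->H->L'->B->R'->D->plug->D

Answer: ECHACHEHD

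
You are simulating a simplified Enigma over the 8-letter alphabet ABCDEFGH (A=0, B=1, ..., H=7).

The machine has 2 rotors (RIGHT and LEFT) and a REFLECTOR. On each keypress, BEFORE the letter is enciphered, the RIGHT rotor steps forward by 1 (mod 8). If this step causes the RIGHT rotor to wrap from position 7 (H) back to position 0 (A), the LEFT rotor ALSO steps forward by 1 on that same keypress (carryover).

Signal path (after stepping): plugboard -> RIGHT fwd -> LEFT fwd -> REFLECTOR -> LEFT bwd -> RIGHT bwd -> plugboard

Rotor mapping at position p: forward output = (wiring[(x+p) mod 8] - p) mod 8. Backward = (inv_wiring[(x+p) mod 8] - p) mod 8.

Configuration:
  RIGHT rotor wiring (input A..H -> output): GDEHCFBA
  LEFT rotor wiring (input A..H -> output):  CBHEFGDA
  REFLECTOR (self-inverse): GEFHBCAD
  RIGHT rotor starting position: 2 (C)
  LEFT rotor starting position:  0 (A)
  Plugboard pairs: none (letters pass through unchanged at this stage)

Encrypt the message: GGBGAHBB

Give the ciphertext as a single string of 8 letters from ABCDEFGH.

Char 1 ('G'): step: R->3, L=0; G->plug->G->R->A->L->C->refl->F->L'->E->R'->A->plug->A
Char 2 ('G'): step: R->4, L=0; G->plug->G->R->A->L->C->refl->F->L'->E->R'->D->plug->D
Char 3 ('B'): step: R->5, L=0; B->plug->B->R->E->L->F->refl->C->L'->A->R'->A->plug->A
Char 4 ('G'): step: R->6, L=0; G->plug->G->R->E->L->F->refl->C->L'->A->R'->C->plug->C
Char 5 ('A'): step: R->7, L=0; A->plug->A->R->B->L->B->refl->E->L'->D->R'->F->plug->F
Char 6 ('H'): step: R->0, L->1 (L advanced); H->plug->H->R->A->L->A->refl->G->L'->B->R'->G->plug->G
Char 7 ('B'): step: R->1, L=1; B->plug->B->R->D->L->E->refl->B->L'->H->R'->G->plug->G
Char 8 ('B'): step: R->2, L=1; B->plug->B->R->F->L->C->refl->F->L'->E->R'->G->plug->G

Answer: ADACFGGG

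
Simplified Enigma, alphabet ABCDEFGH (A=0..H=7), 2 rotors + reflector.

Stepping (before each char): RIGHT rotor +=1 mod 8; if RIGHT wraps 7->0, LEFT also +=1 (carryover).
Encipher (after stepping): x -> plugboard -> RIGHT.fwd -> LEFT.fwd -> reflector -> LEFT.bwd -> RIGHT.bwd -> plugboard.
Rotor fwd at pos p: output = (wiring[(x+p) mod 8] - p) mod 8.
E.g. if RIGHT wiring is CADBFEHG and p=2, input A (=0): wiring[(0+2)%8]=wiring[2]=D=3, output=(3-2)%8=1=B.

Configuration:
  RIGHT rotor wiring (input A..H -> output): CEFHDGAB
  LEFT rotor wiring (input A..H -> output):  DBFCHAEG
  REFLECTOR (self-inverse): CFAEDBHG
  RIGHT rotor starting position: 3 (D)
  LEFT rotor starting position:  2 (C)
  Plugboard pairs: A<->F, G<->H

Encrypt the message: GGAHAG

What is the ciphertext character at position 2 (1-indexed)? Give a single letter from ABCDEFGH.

Char 1 ('G'): step: R->4, L=2; G->plug->H->R->D->L->G->refl->H->L'->H->R'->A->plug->F
Char 2 ('G'): step: R->5, L=2; G->plug->H->R->G->L->B->refl->F->L'->C->R'->G->plug->H

H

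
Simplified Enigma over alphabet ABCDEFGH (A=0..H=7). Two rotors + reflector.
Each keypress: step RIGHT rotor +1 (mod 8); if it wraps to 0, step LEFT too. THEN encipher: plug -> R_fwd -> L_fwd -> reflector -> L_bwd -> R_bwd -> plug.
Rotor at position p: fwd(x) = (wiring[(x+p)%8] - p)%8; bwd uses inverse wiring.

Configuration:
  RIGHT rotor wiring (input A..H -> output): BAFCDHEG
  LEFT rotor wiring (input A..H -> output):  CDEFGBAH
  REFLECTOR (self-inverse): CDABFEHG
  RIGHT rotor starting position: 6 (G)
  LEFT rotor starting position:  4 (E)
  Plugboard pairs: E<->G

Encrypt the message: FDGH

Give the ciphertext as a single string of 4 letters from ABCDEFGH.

Char 1 ('F'): step: R->7, L=4; F->plug->F->R->E->L->G->refl->H->L'->F->R'->H->plug->H
Char 2 ('D'): step: R->0, L->5 (L advanced); D->plug->D->R->C->L->C->refl->A->L'->G->R'->H->plug->H
Char 3 ('G'): step: R->1, L=5; G->plug->E->R->G->L->A->refl->C->L'->C->R'->D->plug->D
Char 4 ('H'): step: R->2, L=5; H->plug->H->R->G->L->A->refl->C->L'->C->R'->E->plug->G

Answer: HHDG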